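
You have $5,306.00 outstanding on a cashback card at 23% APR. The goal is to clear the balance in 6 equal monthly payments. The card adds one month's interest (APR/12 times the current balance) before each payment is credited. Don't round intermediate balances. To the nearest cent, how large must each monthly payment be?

Monthly rate r = 23%/12 = 1.91667% = 0.0191667.
Level-payment amortization: P = B₀·r / (1 − (1+r)^(−n)) = 5306.00·0.0191667 / (1 − 1.01917^(−6)).
Denominator 1 − (1+r)^(−6) = 0.107663343.
P = 101.698 / 0.107663343 ≈ 944.60.

$944.60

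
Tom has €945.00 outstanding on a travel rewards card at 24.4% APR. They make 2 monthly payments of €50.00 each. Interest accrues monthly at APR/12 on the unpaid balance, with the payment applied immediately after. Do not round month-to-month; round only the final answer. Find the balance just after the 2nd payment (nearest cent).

€882.80

Monthly rate r = 24.4%/12 = 2.03333% = 0.0203333.
Each month: B ← B·(1+r) − €50.00.
Month 1: interest €19.21; balance after payment €914.22.
Month 2: interest €18.59; balance after payment €882.80.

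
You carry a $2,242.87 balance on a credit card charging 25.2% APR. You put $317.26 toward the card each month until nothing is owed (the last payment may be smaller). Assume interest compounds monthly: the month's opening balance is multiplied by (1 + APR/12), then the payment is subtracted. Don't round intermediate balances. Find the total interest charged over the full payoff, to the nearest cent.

$211.10

Monthly rate r = 25.2%/12 = 2.1% = 0.021.
Payoff takes n = ⌈−ln(1 − rB₀/P)/ln(1+r)⌉ = ⌈7.733⌉ = 8 payments; the last is $233.15.
Total paid = 7·$317.26 + $233.15 = $2,453.97.
Total interest = total paid − principal = $2,453.97 − $2,242.87 = $211.10.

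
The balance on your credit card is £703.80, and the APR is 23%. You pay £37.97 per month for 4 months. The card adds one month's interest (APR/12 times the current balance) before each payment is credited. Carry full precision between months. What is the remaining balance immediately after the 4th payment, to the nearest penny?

£603.03

Monthly rate r = 23%/12 = 1.91667% = 0.0191667.
Each month: B ← B·(1+r) − £37.97.
Month 1: interest £13.49; balance after payment £679.32.
Month 2: interest £13.02; balance after payment £654.37.
Month 3: interest £12.54; balance after payment £628.94.
Month 4: interest £12.05; balance after payment £603.03.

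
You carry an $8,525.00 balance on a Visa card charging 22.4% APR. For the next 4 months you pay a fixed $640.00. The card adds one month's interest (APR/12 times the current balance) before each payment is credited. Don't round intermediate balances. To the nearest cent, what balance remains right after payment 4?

$6,547.00

Monthly rate r = 22.4%/12 = 1.86667% = 0.0186667.
Each month: B ← B·(1+r) − $640.00.
Month 1: interest $159.13; balance after payment $8,044.13.
Month 2: interest $150.16; balance after payment $7,554.29.
Month 3: interest $141.01; balance after payment $7,055.30.
Month 4: interest $131.70; balance after payment $6,547.00.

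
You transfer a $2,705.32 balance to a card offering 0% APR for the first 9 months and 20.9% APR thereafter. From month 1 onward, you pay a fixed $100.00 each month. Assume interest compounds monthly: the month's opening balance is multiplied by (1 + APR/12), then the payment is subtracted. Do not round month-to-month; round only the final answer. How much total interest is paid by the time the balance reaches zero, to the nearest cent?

$381.06

Promo months 1–9 at r₀ = 0%/12 = 0; months 10+ at r₁ = 20.9%/12 = 0.0174167.
After month 9 (no interest yet): B = $2,705.32 − 9·$100.00 = $1,805.32.
Then at r₁ with $100.00/mo: n₂ = −ln(1 − r₁·B/P)/ln(1+r₁) ≈ 21.86 → 22 more payments.
Total paid = 30·$100.00 + $86.38 = $3,086.38; interest = $3,086.38 − $2,705.32 = $381.06.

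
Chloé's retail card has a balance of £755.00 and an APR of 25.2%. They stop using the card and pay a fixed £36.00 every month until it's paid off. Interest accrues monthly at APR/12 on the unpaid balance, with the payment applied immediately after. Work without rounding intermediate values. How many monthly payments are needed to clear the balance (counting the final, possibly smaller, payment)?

Monthly rate r = 25.2%/12 = 2.1% = 0.021.
Recurrence: B ← B·(1+r) − £36.00.
Month 1: interest £15.85; balance after payment £734.86.
Month 2: interest £15.43; balance after payment £714.29.
Closed form: n = −ln(1 − rB₀/P)/ln(1+r) = −ln(0.55958)/ln(1.021) ≈ 27.935, so the balance reaches zero during payment 28.

28 payments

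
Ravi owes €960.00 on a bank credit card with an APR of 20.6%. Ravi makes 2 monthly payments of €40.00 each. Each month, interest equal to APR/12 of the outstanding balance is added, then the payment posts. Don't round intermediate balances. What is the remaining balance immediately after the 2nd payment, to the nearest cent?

Monthly rate r = 20.6%/12 = 1.71667% = 0.0171667.
Each month: B ← B·(1+r) − €40.00.
Month 1: interest €16.48; balance after payment €936.48.
Month 2: interest €16.08; balance after payment €912.56.

€912.56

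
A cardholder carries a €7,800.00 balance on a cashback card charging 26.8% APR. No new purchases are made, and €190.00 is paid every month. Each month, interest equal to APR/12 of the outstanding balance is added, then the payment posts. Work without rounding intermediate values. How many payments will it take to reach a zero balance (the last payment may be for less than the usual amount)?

Monthly rate r = 26.8%/12 = 2.23333% = 0.0223333.
Recurrence: B ← B·(1+r) − €190.00.
Month 1: interest €174.20; balance after payment €7,784.20.
Month 2: interest €173.85; balance after payment €7,768.05.
Closed form: n = −ln(1 − rB₀/P)/ln(1+r) = −ln(0.083158)/ln(1.02233) ≈ 112.598, so the balance reaches zero during payment 113.

113 payments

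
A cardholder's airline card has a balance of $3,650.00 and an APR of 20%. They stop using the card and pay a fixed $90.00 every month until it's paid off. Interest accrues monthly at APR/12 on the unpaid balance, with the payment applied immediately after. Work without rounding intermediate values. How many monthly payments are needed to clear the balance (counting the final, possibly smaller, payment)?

Monthly rate r = 20%/12 = 1.66667% = 0.0166667.
Recurrence: B ← B·(1+r) − $90.00.
Month 1: interest $60.83; balance after payment $3,620.83.
Month 2: interest $60.35; balance after payment $3,591.18.
Closed form: n = −ln(1 − rB₀/P)/ln(1+r) = −ln(0.32407)/ln(1.01667) ≈ 68.169, so the balance reaches zero during payment 69.

69 payments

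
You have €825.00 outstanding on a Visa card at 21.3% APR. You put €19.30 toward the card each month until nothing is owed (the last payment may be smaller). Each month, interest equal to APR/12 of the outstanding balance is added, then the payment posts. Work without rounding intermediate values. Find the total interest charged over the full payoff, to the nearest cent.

€734.77

Monthly rate r = 21.3%/12 = 1.775% = 0.01775.
Payoff takes n = ⌈−ln(1 − rB₀/P)/ln(1+r)⌉ = ⌈80.816⌉ = 81 payments; the last is €15.77.
Total paid = 80·€19.30 + €15.77 = €1,559.77.
Total interest = total paid − principal = €1,559.77 − €825.00 = €734.77.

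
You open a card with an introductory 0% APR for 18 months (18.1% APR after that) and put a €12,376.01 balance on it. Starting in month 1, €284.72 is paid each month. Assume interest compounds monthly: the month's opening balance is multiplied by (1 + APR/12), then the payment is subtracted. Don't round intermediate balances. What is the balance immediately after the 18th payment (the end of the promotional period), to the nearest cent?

€7,251.05

Promo months 1–18 at r₀ = 0%/12 = 0; months 19+ at r₁ = 18.1%/12 = 0.0150833.
After month 18 (no interest yet): B = €12,376.01 − 18·€284.72 = €7,251.05.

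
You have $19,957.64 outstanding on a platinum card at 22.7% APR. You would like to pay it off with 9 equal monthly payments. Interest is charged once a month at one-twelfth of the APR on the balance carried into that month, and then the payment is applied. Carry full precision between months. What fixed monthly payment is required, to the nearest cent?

$2,432.49

Monthly rate r = 22.7%/12 = 1.89167% = 0.0189167.
Level-payment amortization: P = B₀·r / (1 − (1+r)^(−n)) = 19957.64·0.0189167 / (1 − 1.01892^(−9)).
Denominator 1 − (1+r)^(−9) = 0.155203697.
P = 377.532 / 0.155203697 ≈ 2432.49.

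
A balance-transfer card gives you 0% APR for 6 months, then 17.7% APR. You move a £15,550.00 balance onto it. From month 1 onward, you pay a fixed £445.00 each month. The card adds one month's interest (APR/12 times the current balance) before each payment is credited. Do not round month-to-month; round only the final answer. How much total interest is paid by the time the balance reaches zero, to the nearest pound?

£4,040

Promo months 1–6 at r₀ = 0%/12 = 0; months 7+ at r₁ = 17.7%/12 = 0.01475.
After month 6 (no interest yet): B = £15,550.00 − 6·£445.00 = £12,880.00.
Then at r₁ with £445.00/mo: n₂ = −ln(1 − r₁·B/P)/ln(1+r₁) ≈ 38.02 → 39 more payments.
Total paid = 44·£445.00 + £9.97 = £19,589.97; interest = £19,589.97 − £15,550.00 = £4,039.97.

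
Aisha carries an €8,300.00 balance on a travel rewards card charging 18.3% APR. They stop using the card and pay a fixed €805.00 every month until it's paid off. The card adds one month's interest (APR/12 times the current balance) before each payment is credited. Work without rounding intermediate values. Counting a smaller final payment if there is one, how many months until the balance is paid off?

12 months

Monthly rate r = 18.3%/12 = 1.525% = 0.01525.
Recurrence: B ← B·(1+r) − €805.00.
Month 1: interest €126.58; balance after payment €7,621.58.
Month 2: interest €116.23; balance after payment €6,932.80.
Closed form: n = −ln(1 − rB₀/P)/ln(1+r) = −ln(0.84276)/ln(1.01525) ≈ 11.303, so the balance reaches zero during payment 12.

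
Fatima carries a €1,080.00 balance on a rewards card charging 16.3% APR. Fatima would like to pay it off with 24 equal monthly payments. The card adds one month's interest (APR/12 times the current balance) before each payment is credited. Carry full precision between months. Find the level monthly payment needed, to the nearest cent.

€53.04

Monthly rate r = 16.3%/12 = 1.35833% = 0.0135833.
Level-payment amortization: P = B₀·r / (1 − (1+r)^(−n)) = 1080.00·0.0135833 / (1 − 1.01358^(−24)).
Denominator 1 − (1+r)^(−24) = 0.276609263.
P = 14.67 / 0.276609263 ≈ 53.04.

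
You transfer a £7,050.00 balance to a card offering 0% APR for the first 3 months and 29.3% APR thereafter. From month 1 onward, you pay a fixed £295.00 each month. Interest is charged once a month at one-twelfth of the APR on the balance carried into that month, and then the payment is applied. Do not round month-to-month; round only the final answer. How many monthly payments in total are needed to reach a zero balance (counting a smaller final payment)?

Promo months 1–3 at r₀ = 0%/12 = 0; months 4+ at r₁ = 29.3%/12 = 0.0244167.
After month 3 (no interest yet): B = £7,050.00 − 3·£295.00 = £6,165.00.
Then at r₁ with £295.00/mo: n₂ = −ln(1 − r₁·B/P)/ln(1+r₁) ≈ 29.59 → 30 more payments.

33 payments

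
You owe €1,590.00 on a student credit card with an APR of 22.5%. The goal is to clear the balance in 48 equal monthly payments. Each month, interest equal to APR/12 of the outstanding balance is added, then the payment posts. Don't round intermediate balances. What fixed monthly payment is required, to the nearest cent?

Monthly rate r = 22.5%/12 = 1.875% = 0.01875.
Level-payment amortization: P = B₀·r / (1 − (1+r)^(−n)) = 1590.00·0.01875 / (1 − 1.01875^(−48)).
Denominator 1 − (1+r)^(−48) = 0.590028038.
P = 29.8125 / 0.590028038 ≈ 50.53.

€50.53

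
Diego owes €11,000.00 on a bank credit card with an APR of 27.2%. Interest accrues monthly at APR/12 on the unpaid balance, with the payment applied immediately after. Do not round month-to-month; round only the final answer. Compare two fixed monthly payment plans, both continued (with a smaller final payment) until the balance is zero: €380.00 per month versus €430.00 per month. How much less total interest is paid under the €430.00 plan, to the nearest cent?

€1,462.99

Monthly rate r = 27.2%/12 = 2.26667% = 0.0226667.
At €380.00/mo: n = ⌈−ln(1 − rB₀/P)/ln(1+r)⌉ = 48 payments (last €239.75); total interest = total paid − €11,000.00 = €7,099.75.
At €430.00/mo: 39 payments (last €296.76); total interest €5,636.76.
Interest saved = €7,099.75 − €5,636.76 = €1,462.99.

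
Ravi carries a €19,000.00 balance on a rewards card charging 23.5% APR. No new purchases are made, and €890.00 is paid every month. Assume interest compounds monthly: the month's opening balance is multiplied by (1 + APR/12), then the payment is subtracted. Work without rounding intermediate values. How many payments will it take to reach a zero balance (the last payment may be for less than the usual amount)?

28 payments

Monthly rate r = 23.5%/12 = 1.95833% = 0.0195833.
Recurrence: B ← B·(1+r) − €890.00.
Month 1: interest €372.08; balance after payment €18,482.08.
Month 2: interest €361.94; balance after payment €17,954.02.
Closed form: n = −ln(1 − rB₀/P)/ln(1+r) = −ln(0.58193)/ln(1.01958) ≈ 27.916, so the balance reaches zero during payment 28.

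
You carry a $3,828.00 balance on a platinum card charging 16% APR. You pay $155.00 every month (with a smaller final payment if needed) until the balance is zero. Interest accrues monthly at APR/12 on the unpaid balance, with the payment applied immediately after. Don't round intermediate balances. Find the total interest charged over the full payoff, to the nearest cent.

Monthly rate r = 16%/12 = 1.33333% = 0.0133333.
Payoff takes n = ⌈−ln(1 − rB₀/P)/ln(1+r)⌉ = ⌈30.156⌉ = 31 payments; the last is $24.27.
Total paid = 30·$155.00 + $24.27 = $4,674.27.
Total interest = total paid − principal = $4,674.27 − $3,828.00 = $846.27.

$846.27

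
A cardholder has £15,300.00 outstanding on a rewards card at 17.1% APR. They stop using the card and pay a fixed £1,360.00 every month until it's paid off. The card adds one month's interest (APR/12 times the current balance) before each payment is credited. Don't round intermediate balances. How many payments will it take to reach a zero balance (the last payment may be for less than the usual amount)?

Monthly rate r = 17.1%/12 = 1.425% = 0.01425.
Recurrence: B ← B·(1+r) − £1,360.00.
Month 1: interest £218.03; balance after payment £14,158.02.
Month 2: interest £201.75; balance after payment £12,999.78.
Closed form: n = −ln(1 − rB₀/P)/ln(1+r) = −ln(0.83969)/ln(1.01425) ≈ 12.349, so the balance reaches zero during payment 13.

13 payments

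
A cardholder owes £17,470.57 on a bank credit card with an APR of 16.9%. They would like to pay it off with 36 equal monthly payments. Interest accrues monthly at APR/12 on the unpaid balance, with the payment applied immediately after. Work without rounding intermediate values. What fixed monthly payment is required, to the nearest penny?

£622.00

Monthly rate r = 16.9%/12 = 1.40833% = 0.0140833.
Level-payment amortization: P = B₀·r / (1 − (1+r)^(−n)) = 17470.57·0.0140833 / (1 − 1.01408^(−36)).
Denominator 1 − (1+r)^(−36) = 0.39556615.
P = 246.044 / 0.39556615 ≈ 622.00.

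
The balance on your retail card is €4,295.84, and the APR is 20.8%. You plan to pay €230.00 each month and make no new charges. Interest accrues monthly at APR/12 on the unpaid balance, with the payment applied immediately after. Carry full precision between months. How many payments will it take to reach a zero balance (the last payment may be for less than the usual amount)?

23 months

Monthly rate r = 20.8%/12 = 1.73333% = 0.0173333.
Recurrence: B ← B·(1+r) − €230.00.
Month 1: interest €74.46; balance after payment €4,140.30.
Month 2: interest €71.77; balance after payment €3,982.07.
Closed form: n = −ln(1 − rB₀/P)/ln(1+r) = −ln(0.67626)/ln(1.01733) ≈ 22.763, so the balance reaches zero during payment 23.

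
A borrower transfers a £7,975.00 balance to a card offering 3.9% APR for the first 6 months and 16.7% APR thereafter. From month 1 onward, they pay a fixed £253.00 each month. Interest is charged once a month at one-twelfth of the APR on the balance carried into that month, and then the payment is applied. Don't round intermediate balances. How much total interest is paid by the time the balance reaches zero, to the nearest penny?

Promo months 1–6 at r₀ = 3.9%/12 = 0.00325; months 7+ at r₁ = 16.7%/12 = 0.0139167.
After month 6: iterate B ← B·(1+r₀) − £253.00 for 6 months → £6,601.39.
Then at r₁ with £253.00/mo: n₂ = −ln(1 − r₁·B/P)/ln(1+r₁) ≈ 32.64 → 33 more payments.
Total paid = 38·£253.00 + £163.53 = £9,777.53; interest = £9,777.53 − £7,975.00 = £1,802.53.

£1,802.53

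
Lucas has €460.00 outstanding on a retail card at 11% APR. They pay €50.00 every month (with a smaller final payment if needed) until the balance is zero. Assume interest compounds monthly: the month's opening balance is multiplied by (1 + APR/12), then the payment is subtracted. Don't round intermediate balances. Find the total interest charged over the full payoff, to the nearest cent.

€22.81

Monthly rate r = 11%/12 = 0.916667% = 0.00916667.
Payoff takes n = ⌈−ln(1 − rB₀/P)/ln(1+r)⌉ = ⌈9.655⌉ = 10 payments; the last is €32.81.
Total paid = 9·€50.00 + €32.81 = €482.81.
Total interest = total paid − principal = €482.81 − €460.00 = €22.81.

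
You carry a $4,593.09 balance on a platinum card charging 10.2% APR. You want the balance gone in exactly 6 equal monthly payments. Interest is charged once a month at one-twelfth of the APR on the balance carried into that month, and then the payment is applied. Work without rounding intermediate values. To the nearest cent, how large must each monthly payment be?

Monthly rate r = 10.2%/12 = 0.85% = 0.0085.
Level-payment amortization: P = B₀·r / (1 − (1+r)^(−n)) = 4593.09·0.0085 / (1 − 1.0085^(−6)).
Denominator 1 − (1+r)^(−6) = 0.0495164943.
P = 39.0413 / 0.0495164943 ≈ 788.45.

$788.45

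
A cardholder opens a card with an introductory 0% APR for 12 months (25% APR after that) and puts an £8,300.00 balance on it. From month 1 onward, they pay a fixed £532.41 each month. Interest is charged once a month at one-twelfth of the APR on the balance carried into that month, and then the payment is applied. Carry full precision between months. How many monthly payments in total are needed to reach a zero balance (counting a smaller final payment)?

16 payments

Promo months 1–12 at r₀ = 0%/12 = 0; months 13+ at r₁ = 25%/12 = 0.0208333.
After month 12 (no interest yet): B = £8,300.00 − 12·£532.41 = £1,911.08.
Then at r₁ with £532.41/mo: n₂ = −ln(1 − r₁·B/P)/ln(1+r₁) ≈ 3.77 → 4 more payments.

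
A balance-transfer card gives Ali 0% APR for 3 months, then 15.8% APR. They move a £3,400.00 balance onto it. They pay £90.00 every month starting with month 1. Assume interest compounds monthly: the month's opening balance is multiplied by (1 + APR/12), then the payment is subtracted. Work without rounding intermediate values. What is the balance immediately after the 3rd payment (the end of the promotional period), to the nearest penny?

£3,130.00

Promo months 1–3 at r₀ = 0%/12 = 0; months 4+ at r₁ = 15.8%/12 = 0.0131667.
After month 3 (no interest yet): B = £3,400.00 − 3·£90.00 = £3,130.00.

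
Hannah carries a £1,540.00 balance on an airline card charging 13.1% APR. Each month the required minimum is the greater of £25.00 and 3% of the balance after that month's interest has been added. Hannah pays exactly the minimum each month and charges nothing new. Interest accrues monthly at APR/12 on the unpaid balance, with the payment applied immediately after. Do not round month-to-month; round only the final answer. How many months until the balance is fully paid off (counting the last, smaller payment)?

73 months

Monthly rate r = 13.1%/12 = 1.09167% = 0.0109167.
While 3% of the post-interest balance exceeds £25.00, each month B ← (B·(1+r))·(1 − 0.03), i.e. B shrinks by the factor (1+r)·0.97 = 0.98059.
This holds for months 1–32. Entering month 33 the balance is £822.45; 3% of the post-interest balance is now below £25.00, so the flat £25.00 minimum applies from here.
From month 33 a fixed £25.00 at rate r clears £822.45 in 41 more payments. Total: 32 + 41 = 73 months.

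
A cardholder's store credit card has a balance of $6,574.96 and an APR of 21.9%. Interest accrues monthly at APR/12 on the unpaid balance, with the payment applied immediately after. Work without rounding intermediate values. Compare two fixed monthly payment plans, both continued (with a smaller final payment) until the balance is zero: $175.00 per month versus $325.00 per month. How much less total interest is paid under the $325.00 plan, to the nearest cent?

$2,917.54

Monthly rate r = 21.9%/12 = 1.825% = 0.01825.
At $175.00/mo: n = ⌈−ln(1 − rB₀/P)/ln(1+r)⌉ = 64 payments (last $173.62); total interest = total paid − $6,574.96 = $4,623.66.
At $325.00/mo: 26 payments (last $156.08); total interest $1,706.12.
Interest saved = $4,623.66 − $1,706.12 = $2,917.54.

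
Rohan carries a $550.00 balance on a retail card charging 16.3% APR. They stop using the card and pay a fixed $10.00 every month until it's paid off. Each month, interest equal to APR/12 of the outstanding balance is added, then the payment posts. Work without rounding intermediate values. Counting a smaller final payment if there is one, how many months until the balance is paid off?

Monthly rate r = 16.3%/12 = 1.35833% = 0.0135833.
Recurrence: B ← B·(1+r) − $10.00.
Month 1: interest $7.47; balance after payment $547.47.
Month 2: interest $7.44; balance after payment $544.91.
Closed form: n = −ln(1 − rB₀/P)/ln(1+r) = −ln(0.25292)/ln(1.01358) ≈ 101.890, so the balance reaches zero during payment 102.

102 payments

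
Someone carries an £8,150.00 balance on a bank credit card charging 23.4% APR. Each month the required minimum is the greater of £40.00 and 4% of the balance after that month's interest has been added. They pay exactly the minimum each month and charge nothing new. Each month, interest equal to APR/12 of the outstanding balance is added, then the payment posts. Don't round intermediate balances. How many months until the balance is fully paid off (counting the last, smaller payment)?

133 months

Monthly rate r = 23.4%/12 = 1.95% = 0.0195.
While 4% of the post-interest balance exceeds £40.00, each month B ← (B·(1+r))·(1 − 0.04), i.e. B shrinks by the factor (1+r)·0.96 = 0.97872.
This holds for months 1–99. Entering month 100 the balance is £969.05; 4% of the post-interest balance is now below £40.00, so the flat £40.00 minimum applies from here.
From month 100 a fixed £40.00 at rate r clears £969.05 in 34 more payments. Total: 99 + 34 = 133 months.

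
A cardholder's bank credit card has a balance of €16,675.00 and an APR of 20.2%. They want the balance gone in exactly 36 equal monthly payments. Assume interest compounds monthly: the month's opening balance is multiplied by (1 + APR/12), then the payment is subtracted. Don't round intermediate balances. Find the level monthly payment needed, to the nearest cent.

Monthly rate r = 20.2%/12 = 1.68333% = 0.0168333.
Level-payment amortization: P = B₀·r / (1 − (1+r)^(−n)) = 16675.00·0.0168333 / (1 − 1.01683^(−36)).
Denominator 1 − (1+r)^(−36) = 0.451712791.
P = 280.696 / 0.451712791 ≈ 621.40.

€621.40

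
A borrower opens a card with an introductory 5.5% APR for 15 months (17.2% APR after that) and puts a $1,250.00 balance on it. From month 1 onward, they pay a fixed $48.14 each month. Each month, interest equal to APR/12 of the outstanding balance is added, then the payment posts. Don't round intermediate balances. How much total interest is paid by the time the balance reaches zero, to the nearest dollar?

Promo months 1–15 at r₀ = 5.5%/12 = 0.00458333; months 16+ at r₁ = 17.2%/12 = 0.0143333.
After month 15: iterate B ← B·(1+r₀) − $48.14 for 15 months → $593.02.
Then at r₁ with $48.14/mo: n₂ = −ln(1 − r₁·B/P)/ln(1+r₁) ≈ 13.65 → 14 more payments.
Total paid = 28·$48.14 + $31.41 = $1,379.33; interest = $1,379.33 − $1,250.00 = $129.33.

$129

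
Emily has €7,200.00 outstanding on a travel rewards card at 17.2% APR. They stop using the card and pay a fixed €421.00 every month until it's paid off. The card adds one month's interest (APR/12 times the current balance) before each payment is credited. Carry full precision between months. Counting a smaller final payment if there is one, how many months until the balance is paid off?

20 months

Monthly rate r = 17.2%/12 = 1.43333% = 0.0143333.
Recurrence: B ← B·(1+r) − €421.00.
Month 1: interest €103.20; balance after payment €6,882.20.
Month 2: interest €98.64; balance after payment €6,559.84.
Closed form: n = −ln(1 − rB₀/P)/ln(1+r) = −ln(0.75487)/ln(1.01433) ≈ 19.760, so the balance reaches zero during payment 20.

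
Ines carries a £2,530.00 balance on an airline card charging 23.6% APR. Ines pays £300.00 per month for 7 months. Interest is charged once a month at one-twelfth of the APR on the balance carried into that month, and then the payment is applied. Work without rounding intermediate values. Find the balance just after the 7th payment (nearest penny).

Monthly rate r = 23.6%/12 = 1.96667% = 0.0196667.
Each month: B ← B·(1+r) − £300.00.
Month 1: interest £49.76; balance after payment £2,279.76.
Month 2: interest £44.84; balance after payment £2,024.59.
Month 3: interest £39.82; balance after payment £1,764.41.
Month 4: interest £34.70; balance after payment £1,499.11.
Month 5: interest £29.48; balance after payment £1,228.59.
Month 6: interest £24.16; balance after payment £952.75.
Month 7: interest £18.74; balance after payment £671.49.

£671.49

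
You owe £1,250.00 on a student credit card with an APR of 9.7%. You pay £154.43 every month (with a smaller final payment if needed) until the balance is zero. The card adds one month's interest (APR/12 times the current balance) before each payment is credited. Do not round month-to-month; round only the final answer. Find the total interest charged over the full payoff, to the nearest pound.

Monthly rate r = 9.7%/12 = 0.808333% = 0.00808333.
Payoff takes n = ⌈−ln(1 − rB₀/P)/ln(1+r)⌉ = ⌈8.405⌉ = 9 payments; the last is £62.70.
Total paid = 8·£154.43 + £62.70 = £1,298.14.
Total interest = total paid − principal = £1,298.14 − £1,250.00 = £48.14.

£48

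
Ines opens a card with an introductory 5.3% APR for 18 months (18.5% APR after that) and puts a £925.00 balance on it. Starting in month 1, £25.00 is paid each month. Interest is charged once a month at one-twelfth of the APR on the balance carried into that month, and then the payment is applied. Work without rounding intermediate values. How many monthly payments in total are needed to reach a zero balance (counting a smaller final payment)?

45 payments

Promo months 1–18 at r₀ = 5.3%/12 = 0.00441667; months 19+ at r₁ = 18.5%/12 = 0.0154167.
After month 18: iterate B ← B·(1+r₀) − £25.00 for 18 months → £534.07.
Then at r₁ with £25.00/mo: n₂ = −ln(1 − r₁·B/P)/ln(1+r₁) ≈ 26.11 → 27 more payments.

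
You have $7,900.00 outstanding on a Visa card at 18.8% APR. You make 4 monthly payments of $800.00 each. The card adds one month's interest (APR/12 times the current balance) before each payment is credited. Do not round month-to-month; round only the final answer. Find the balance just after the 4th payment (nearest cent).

Monthly rate r = 18.8%/12 = 1.56667% = 0.0156667.
Each month: B ← B·(1+r) − $800.00.
Month 1: interest $123.77; balance after payment $7,223.77.
Month 2: interest $113.17; balance after payment $6,536.94.
Month 3: interest $102.41; balance after payment $5,839.35.
Month 4: interest $91.48; balance after payment $5,130.83.

$5,130.83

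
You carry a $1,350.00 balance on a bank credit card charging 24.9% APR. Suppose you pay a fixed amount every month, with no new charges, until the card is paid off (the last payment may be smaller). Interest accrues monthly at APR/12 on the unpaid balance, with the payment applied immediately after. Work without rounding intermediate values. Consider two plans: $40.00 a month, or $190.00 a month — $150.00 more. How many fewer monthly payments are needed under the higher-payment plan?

51 fewer payments

Monthly rate r = 24.9%/12 = 2.075% = 0.02075.
At $40.00/mo: n = ⌈−ln(1 − rB₀/P)/ln(1+r)⌉ = 59 payments (last $27.03); total interest = total paid − $1,350.00 = $997.03.
At $190.00/mo: 8 payments (last $145.98); total interest $125.98.
Payments saved = 59 − 8 = 51.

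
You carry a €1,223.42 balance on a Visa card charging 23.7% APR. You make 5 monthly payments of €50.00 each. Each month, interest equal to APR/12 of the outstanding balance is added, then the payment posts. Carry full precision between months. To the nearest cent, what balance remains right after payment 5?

€1,089.03

Monthly rate r = 23.7%/12 = 1.975% = 0.01975.
Each month: B ← B·(1+r) − €50.00.
Month 1: interest €24.16; balance after payment €1,197.58.
Month 2: interest €23.65; balance after payment €1,171.23.
Month 3: interest €23.13; balance after payment €1,144.37.
Month 4: interest €22.60; balance after payment €1,116.97.
Month 5: interest €22.06; balance after payment €1,089.03.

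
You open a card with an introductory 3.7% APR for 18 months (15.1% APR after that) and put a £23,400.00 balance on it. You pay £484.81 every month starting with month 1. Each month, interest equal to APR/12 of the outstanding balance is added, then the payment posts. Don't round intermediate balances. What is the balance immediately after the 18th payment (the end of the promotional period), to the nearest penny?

£15,774.21

Promo months 1–18 at r₀ = 3.7%/12 = 0.00308333; months 19+ at r₁ = 15.1%/12 = 0.0125833.
After month 18: iterate B ← B·(1+r₀) − £484.81 for 18 months → £15,774.21.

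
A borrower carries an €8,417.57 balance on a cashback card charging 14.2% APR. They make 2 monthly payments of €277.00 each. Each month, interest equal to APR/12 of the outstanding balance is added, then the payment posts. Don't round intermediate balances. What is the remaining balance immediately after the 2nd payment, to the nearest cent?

€8,060.69

Monthly rate r = 14.2%/12 = 1.18333% = 0.0118333.
Each month: B ← B·(1+r) − €277.00.
Month 1: interest €99.61; balance after payment €8,240.18.
Month 2: interest €97.51; balance after payment €8,060.69.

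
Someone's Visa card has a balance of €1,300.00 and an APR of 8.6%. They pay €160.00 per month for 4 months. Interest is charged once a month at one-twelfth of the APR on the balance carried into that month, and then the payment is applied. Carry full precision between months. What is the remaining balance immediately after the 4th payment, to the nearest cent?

€690.76

Monthly rate r = 8.6%/12 = 0.716667% = 0.00716667.
Each month: B ← B·(1+r) − €160.00.
Month 1: interest €9.32; balance after payment €1,149.32.
Month 2: interest €8.24; balance after payment €997.55.
Month 3: interest €7.15; balance after payment €844.70.
Month 4: interest €6.05; balance after payment €690.76.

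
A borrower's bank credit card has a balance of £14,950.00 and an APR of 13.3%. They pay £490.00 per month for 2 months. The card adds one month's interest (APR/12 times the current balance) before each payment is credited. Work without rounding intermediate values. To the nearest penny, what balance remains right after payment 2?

£14,297.80

Monthly rate r = 13.3%/12 = 1.10833% = 0.0110833.
Each month: B ← B·(1+r) − £490.00.
Month 1: interest £165.70; balance after payment £14,625.70.
Month 2: interest £162.10; balance after payment £14,297.80.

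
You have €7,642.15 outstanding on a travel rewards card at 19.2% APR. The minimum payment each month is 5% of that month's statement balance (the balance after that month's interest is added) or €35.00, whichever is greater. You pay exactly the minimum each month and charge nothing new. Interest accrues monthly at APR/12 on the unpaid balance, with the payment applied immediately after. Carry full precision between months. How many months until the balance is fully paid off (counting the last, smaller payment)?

Monthly rate r = 19.2%/12 = 1.6% = 0.016.
While 5% of the post-interest balance exceeds €35.00, each month B ← (B·(1+r))·(1 − 0.05), i.e. B shrinks by the factor (1+r)·0.95 = 0.9652.
This holds for months 1–68. Entering month 69 the balance is €687.37; 5% of the post-interest balance is now below €35.00, so the flat €35.00 minimum applies from here.
From month 69 a fixed €35.00 at rate r clears €687.37 in 24 more payments. Total: 68 + 24 = 92 months.

92 months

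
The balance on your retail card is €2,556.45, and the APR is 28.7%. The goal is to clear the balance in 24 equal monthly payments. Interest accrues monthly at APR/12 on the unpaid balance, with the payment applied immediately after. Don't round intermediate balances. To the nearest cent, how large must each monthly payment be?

Monthly rate r = 28.7%/12 = 2.39167% = 0.0239167.
Level-payment amortization: P = B₀·r / (1 − (1+r)^(−n)) = 2556.45·0.0239167 / (1 − 1.02392^(−24)).
Denominator 1 − (1+r)^(−24) = 0.432913503.
P = 61.1418 / 0.432913503 ≈ 141.23.

€141.23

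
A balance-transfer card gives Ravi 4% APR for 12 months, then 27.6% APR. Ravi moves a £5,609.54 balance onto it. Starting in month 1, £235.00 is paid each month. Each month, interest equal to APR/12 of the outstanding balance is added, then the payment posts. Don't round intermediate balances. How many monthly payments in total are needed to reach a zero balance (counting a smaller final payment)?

Promo months 1–12 at r₀ = 4%/12 = 0.00333333; months 13+ at r₁ = 27.6%/12 = 0.023.
After month 12: iterate B ← B·(1+r₀) − £235.00 for 12 months → £2,965.80.
Then at r₁ with £235.00/mo: n₂ = −ln(1 − r₁·B/P)/ln(1+r₁) ≈ 15.08 → 16 more payments.

28 months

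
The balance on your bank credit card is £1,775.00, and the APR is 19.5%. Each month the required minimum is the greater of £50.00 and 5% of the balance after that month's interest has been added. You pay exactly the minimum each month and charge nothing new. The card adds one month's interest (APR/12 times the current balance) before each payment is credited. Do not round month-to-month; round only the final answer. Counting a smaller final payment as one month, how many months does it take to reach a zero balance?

Monthly rate r = 19.5%/12 = 1.625% = 0.01625.
While 5% of the post-interest balance exceeds £50.00, each month B ← (B·(1+r))·(1 − 0.05), i.e. B shrinks by the factor (1+r)·0.95 = 0.96544.
This holds for months 1–17. Entering month 18 the balance is £976.13; 5% of the post-interest balance is now below £50.00, so the flat £50.00 minimum applies from here.
From month 18 a fixed £50.00 at rate r clears £976.13 in 24 more payments. Total: 17 + 24 = 41 months.

41 months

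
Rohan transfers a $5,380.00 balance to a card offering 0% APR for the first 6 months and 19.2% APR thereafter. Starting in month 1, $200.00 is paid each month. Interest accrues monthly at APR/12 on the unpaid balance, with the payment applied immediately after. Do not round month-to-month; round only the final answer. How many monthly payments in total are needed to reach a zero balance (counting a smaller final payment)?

Promo months 1–6 at r₀ = 0%/12 = 0; months 7+ at r₁ = 19.2%/12 = 0.016.
After month 6 (no interest yet): B = $5,380.00 − 6·$200.00 = $4,180.00.
Then at r₁ with $200.00/mo: n₂ = −ln(1 − r₁·B/P)/ln(1+r₁) ≈ 25.64 → 26 more payments.

32 months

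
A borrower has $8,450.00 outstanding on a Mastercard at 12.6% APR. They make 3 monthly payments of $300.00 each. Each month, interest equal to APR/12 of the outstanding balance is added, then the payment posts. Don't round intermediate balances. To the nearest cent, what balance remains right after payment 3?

$7,809.50

Monthly rate r = 12.6%/12 = 1.05% = 0.0105.
Each month: B ← B·(1+r) − $300.00.
Month 1: interest $88.72; balance after payment $8,238.73.
Month 2: interest $86.51; balance after payment $8,025.23.
Month 3: interest $84.26; balance after payment $7,809.50.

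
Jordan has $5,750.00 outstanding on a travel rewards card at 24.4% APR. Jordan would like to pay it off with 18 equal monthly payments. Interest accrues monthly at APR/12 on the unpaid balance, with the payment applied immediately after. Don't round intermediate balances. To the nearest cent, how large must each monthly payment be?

$384.66

Monthly rate r = 24.4%/12 = 2.03333% = 0.0203333.
Level-payment amortization: P = B₀·r / (1 − (1+r)^(−n)) = 5750.00·0.0203333 / (1 − 1.02033^(−18)).
Denominator 1 − (1+r)^(−18) = 0.303946451.
P = 116.917 / 0.303946451 ≈ 384.66.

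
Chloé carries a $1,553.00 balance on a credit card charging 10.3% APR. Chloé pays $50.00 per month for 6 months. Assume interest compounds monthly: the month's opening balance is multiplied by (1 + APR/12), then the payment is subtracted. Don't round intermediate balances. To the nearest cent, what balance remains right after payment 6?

$1,328.20

Monthly rate r = 10.3%/12 = 0.858333% = 0.00858333.
Each month: B ← B·(1+r) − $50.00.
Month 1: interest $13.33; balance after payment $1,516.33.
Month 2: interest $13.02; balance after payment $1,479.35.
Month 3: interest $12.70; balance after payment $1,442.04.
Month 4: interest $12.38; balance after payment $1,404.42.
Month 5: interest $12.05; balance after payment $1,366.47.
Month 6: interest $11.73; balance after payment $1,328.20.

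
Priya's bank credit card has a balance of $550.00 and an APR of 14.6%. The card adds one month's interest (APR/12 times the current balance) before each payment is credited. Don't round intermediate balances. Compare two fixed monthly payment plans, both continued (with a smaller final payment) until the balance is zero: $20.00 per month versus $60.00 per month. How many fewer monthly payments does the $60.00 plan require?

Monthly rate r = 14.6%/12 = 1.21667% = 0.0121667.
At $20.00/mo: n = ⌈−ln(1 − rB₀/P)/ln(1+r)⌉ = 34 payments (last $13.69); total interest = total paid − $550.00 = $123.69.
At $60.00/mo: 10 payments (last $46.76); total interest $36.76.
Payments saved = 34 − 10 = 24.

24 fewer payments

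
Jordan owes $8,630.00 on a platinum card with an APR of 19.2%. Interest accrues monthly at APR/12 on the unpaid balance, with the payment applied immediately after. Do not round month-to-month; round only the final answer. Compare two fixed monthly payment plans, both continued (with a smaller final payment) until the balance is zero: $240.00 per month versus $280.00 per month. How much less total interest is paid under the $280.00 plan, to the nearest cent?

Monthly rate r = 19.2%/12 = 1.6% = 0.016.
At $240.00/mo: n = ⌈−ln(1 − rB₀/P)/ln(1+r)⌉ = 54 payments (last $229.34); total interest = total paid − $8,630.00 = $4,319.34.
At $280.00/mo: 43 payments (last $226.93); total interest $3,356.93.
Interest saved = $4,319.34 − $3,356.93 = $962.41.

$962.41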